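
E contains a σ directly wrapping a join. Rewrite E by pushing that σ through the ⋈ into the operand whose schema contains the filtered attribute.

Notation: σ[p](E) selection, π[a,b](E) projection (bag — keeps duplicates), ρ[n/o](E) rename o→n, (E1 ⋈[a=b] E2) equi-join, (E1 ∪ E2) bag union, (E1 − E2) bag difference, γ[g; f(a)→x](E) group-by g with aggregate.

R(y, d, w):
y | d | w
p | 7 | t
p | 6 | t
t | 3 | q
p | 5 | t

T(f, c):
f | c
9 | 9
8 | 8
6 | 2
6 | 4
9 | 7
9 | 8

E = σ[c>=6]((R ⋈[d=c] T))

σ filters on c, owned by the right side.
E' = (R ⋈[d=c] σ[c>=6](T))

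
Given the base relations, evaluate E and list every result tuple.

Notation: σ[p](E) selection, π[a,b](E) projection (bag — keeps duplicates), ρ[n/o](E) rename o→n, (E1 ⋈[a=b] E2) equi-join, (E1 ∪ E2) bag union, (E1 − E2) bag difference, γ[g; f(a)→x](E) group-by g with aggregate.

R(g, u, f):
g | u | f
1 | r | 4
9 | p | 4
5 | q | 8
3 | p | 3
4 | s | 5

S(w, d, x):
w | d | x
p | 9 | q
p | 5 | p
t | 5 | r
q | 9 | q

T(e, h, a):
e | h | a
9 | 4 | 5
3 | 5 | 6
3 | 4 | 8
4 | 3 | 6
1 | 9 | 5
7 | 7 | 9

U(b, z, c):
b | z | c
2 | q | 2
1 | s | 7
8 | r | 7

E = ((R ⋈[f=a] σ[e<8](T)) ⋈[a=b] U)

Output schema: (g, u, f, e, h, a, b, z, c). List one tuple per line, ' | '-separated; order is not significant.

Row counts bottom-up:
  R → 5
  T → 6
  σ[e<8](T) → 5
  (R ⋈[f=a] σ[e<8](T)) → 2
  U → 3
  ((R ⋈[f=a] σ[e<8](T)) ⋈[a=b] U) → 1

== RESULT ==
g | u | f | e | h | a | b | z | c
5 | q | 8 | 3 | 4 | 8 | 8 | r | 7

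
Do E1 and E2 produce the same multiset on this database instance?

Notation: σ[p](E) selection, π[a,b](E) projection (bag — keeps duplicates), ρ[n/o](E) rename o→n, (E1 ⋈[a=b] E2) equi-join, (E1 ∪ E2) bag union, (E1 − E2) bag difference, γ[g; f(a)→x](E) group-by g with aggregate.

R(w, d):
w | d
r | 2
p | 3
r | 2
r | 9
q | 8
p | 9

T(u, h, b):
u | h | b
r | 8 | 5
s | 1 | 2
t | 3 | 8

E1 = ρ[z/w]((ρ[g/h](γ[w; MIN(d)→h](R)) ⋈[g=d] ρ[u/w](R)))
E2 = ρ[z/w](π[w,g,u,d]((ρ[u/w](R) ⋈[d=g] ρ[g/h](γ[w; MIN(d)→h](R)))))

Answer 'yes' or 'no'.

E1 row counts bottom-up:
  R → 6
  γ[w; MIN(d)→h](R) → 3
  ρ[g/h](γ[w; MIN(d)→h](R)) → 3
  R → 6
  ρ[u/w](R) → 6
  (ρ[g/h](γ[w; MIN(d)→h](R)) ⋈[g=d] ρ[u/w](R)) → 4
  ρ[z/w]((ρ[g/h](γ[w; MIN(d)→h](R)) ⋈[g=d] ρ[u/w](R))) → 4
E2 row counts bottom-up:
  R → 6
  ρ[u/w](R) → 6
  R → 6
  γ[w; MIN(d)→h](R) → 3
  ρ[g/h](γ[w; MIN(d)→h](R)) → 3
  (ρ[u/w](R) ⋈[d=g] ρ[g/h](γ[w; MIN(d)→h](R))) → 4
  π[w,g,u,d]((ρ[u/w](R) ⋈[d=g] ρ[g/h](γ[w; MIN(d)→h](R)))) → 4
  ρ[z/w](π[w,g,u,d]((ρ[u/w](R) ⋈[d=g] ρ[g/h](γ[w; MIN(d)→h](R))))) → 4

E1 and E2 produce the same multiset:
z | g | u | d
p | 3 | p | 3
q | 8 | q | 8
r | 2 | r | 2
r | 2 | r | 2

yes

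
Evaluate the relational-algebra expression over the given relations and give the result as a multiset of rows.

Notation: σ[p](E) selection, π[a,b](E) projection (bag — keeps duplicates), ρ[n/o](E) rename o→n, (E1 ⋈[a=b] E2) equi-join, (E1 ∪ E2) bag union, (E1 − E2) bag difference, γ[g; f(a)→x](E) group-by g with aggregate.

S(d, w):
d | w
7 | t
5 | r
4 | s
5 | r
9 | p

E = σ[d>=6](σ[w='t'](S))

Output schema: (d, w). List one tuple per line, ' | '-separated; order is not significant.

Stepwise |·|:
  S → 5
  σ[w='t'](S) → 1
  σ[d>=6](σ[w='t'](S)) → 1

== RESULT ==
d | w
7 | t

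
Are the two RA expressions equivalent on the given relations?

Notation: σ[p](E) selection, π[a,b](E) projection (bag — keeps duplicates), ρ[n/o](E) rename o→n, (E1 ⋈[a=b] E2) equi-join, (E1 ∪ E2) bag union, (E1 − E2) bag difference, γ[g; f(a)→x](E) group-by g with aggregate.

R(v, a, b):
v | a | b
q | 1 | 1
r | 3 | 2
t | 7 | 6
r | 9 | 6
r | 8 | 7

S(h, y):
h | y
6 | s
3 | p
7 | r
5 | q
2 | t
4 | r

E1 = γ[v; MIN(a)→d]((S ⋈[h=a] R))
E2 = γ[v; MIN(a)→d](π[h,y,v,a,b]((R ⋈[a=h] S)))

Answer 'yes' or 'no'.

E1 subexpression sizes:
  S → 6
  R → 5
  (S ⋈[h=a] R) → 2
  γ[v; MIN(a)→d]((S ⋈[h=a] R)) → 2
E2 subexpression sizes:
  R → 5
  S → 6
  (R ⋈[a=h] S) → 2
  π[h,y,v,a,b]((R ⋈[a=h] S)) → 2
  γ[v; MIN(a)→d](π[h,y,v,a,b]((R ⋈[a=h] S))) → 2

E1 and E2 produce the same multiset:
v | d
r | 3
t | 7

yes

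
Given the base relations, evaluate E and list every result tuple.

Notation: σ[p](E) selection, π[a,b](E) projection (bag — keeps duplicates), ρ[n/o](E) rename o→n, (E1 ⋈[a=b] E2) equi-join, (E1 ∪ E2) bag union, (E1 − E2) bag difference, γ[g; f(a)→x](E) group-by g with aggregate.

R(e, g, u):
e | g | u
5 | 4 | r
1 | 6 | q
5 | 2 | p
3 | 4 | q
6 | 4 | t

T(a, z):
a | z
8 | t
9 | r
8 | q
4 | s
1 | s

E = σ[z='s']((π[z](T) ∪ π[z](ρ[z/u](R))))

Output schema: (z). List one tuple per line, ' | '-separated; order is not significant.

Subexpression sizes:
  T → 5
  π[z](T) → 5
  R → 5
  ρ[z/u](R) → 5
  π[z](ρ[z/u](R)) → 5
  (π[z](T) ∪ π[z](ρ[z/u](R))) → 10
  σ[z='s']((π[z](T) ∪ π[z](ρ[z/u](R)))) → 2

== RESULT ==
z
s
s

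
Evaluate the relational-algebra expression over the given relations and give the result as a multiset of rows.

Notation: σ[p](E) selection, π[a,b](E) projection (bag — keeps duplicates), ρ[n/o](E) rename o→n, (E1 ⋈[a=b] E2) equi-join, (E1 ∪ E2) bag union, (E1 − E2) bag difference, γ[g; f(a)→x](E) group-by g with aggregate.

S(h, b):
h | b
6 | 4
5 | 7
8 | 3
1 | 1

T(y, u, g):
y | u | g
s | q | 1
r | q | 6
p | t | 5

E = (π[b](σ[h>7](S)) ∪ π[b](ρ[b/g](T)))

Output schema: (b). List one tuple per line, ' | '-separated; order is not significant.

Per-node cardinality:
  S → 4
  σ[h>7](S) → 1
  π[b](σ[h>7](S)) → 1
  T → 3
  ρ[b/g](T) → 3
  π[b](ρ[b/g](T)) → 3
  (π[b](σ[h>7](S)) ∪ π[b](ρ[b/g](T))) → 4

== RESULT ==
b
1
3
5
6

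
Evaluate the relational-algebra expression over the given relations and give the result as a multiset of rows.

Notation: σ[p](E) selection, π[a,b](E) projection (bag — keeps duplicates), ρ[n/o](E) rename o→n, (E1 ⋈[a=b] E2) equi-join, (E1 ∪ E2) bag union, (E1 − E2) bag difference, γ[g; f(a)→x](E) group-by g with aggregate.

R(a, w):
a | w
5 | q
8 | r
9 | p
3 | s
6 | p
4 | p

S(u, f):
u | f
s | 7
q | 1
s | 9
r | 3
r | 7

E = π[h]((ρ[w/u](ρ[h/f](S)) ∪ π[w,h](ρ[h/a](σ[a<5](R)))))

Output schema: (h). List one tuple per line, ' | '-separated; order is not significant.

Subexpression sizes:
  S → 5
  ρ[h/f](S) → 5
  ρ[w/u](ρ[h/f](S)) → 5
  R → 6
  σ[a<5](R) → 2
  ρ[h/a](σ[a<5](R)) → 2
  π[w,h](ρ[h/a](σ[a<5](R))) → 2
  (ρ[w/u](ρ[h/f](S)) ∪ π[w,h](ρ[h/a](σ[a<5](R)))) → 7
  π[h]((ρ[w/u](ρ[h/f](S)) ∪ π[w,h](ρ[h/a](σ[a<5](R))))) → 7

== RESULT ==
h
1
3
3
4
7
7
9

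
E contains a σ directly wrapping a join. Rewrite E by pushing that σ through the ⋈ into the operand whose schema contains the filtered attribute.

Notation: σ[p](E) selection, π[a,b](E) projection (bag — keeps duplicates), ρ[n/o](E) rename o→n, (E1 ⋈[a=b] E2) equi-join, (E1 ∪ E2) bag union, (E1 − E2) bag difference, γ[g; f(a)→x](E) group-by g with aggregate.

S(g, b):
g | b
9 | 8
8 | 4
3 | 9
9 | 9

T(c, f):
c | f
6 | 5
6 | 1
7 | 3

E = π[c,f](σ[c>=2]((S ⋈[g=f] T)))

σ filters on c, owned by the right side.
E' = π[c,f]((S ⋈[g=f] σ[c>=2](T)))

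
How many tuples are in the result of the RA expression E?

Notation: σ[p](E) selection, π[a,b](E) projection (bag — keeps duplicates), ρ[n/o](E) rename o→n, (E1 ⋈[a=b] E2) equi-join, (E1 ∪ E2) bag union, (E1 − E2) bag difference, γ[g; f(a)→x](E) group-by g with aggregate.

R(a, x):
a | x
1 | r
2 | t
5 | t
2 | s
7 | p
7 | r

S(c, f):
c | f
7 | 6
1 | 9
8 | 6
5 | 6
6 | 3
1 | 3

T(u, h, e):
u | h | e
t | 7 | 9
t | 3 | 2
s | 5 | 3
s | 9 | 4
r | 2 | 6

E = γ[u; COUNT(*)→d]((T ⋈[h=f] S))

Subexpression sizes:
  T → 5
  S → 6
  (T ⋈[h=f] S) → 3
  γ[u; COUNT(*)→d]((T ⋈[h=f] S)) → 2

|E| = 2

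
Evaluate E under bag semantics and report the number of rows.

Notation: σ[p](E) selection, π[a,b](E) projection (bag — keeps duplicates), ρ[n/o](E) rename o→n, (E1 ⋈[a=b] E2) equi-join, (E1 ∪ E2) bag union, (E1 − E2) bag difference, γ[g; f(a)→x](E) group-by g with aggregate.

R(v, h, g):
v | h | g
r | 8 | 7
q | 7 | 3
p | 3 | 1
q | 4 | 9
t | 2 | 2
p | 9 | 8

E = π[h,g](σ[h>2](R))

Row counts bottom-up:
  R → 6
  σ[h>2](R) → 5
  π[h,g](σ[h>2](R)) → 5

|E| = 5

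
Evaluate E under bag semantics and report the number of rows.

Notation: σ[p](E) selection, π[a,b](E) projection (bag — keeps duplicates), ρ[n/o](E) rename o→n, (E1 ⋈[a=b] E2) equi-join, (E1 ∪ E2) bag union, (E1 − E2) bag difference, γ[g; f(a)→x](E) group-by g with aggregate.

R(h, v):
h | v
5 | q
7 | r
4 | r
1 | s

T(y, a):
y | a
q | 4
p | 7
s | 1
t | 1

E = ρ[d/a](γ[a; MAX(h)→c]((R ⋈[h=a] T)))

Per-node cardinality:
  R → 4
  T → 4
  (R ⋈[h=a] T) → 4
  γ[a; MAX(h)→c]((R ⋈[h=a] T)) → 3
  ρ[d/a](γ[a; MAX(h)→c]((R ⋈[h=a] T))) → 3

|E| = 3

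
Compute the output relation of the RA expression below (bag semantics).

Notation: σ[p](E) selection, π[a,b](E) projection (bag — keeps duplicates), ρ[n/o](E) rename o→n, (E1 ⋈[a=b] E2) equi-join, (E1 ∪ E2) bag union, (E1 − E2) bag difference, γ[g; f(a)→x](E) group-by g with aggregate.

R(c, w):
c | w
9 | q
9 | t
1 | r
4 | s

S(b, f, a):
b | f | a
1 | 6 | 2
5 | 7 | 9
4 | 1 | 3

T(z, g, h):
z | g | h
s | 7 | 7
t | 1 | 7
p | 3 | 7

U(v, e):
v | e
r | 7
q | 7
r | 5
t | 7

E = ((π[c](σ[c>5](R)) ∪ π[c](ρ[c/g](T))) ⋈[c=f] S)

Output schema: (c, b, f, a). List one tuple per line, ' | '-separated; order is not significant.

Per-node cardinality:
  R → 4
  σ[c>5](R) → 2
  π[c](σ[c>5](R)) → 2
  T → 3
  ρ[c/g](T) → 3
  π[c](ρ[c/g](T)) → 3
  (π[c](σ[c>5](R)) ∪ π[c](ρ[c/g](T))) → 5
  S → 3
  ((π[c](σ[c>5](R)) ∪ π[c](ρ[c/g](T))) ⋈[c=f] S) → 2

== RESULT ==
c | b | f | a
1 | 4 | 1 | 3
7 | 5 | 7 | 9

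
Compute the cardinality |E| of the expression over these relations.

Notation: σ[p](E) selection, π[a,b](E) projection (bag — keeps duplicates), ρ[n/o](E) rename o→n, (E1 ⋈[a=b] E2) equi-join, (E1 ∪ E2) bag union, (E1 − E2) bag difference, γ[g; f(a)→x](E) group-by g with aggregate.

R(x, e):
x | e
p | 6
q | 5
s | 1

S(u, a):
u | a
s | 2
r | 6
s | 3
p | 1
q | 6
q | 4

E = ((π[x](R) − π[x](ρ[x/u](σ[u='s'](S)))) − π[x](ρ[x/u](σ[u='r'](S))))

Stepwise |·|:
  R → 3
  π[x](R) → 3
  S → 6
  σ[u='s'](S) → 2
  ρ[x/u](σ[u='s'](S)) → 2
  π[x](ρ[x/u](σ[u='s'](S))) → 2
  (π[x](R) − π[x](ρ[x/u](σ[u='s'](S)))) → 2
  S → 6
  σ[u='r'](S) → 1
  ρ[x/u](σ[u='r'](S)) → 1
  π[x](ρ[x/u](σ[u='r'](S))) → 1
  ((π[x](R) − π[x](ρ[x/u](σ[u='s'](S)))) − π[x](ρ[x/u](σ[u='r'](S)))) → 2

|E| = 2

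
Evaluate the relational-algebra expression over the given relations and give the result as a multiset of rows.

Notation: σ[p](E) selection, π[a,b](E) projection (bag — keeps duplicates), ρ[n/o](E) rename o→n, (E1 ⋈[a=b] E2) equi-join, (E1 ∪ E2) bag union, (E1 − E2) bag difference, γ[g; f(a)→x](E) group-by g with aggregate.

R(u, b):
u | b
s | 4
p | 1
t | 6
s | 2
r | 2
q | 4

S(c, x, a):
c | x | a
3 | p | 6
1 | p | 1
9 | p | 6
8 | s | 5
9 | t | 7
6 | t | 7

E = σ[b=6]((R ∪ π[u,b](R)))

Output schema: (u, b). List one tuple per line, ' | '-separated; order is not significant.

Subexpression sizes:
  R → 6
  R → 6
  π[u,b](R) → 6
  (R ∪ π[u,b](R)) → 12
  σ[b=6]((R ∪ π[u,b](R))) → 2

== RESULT ==
u | b
t | 6
t | 6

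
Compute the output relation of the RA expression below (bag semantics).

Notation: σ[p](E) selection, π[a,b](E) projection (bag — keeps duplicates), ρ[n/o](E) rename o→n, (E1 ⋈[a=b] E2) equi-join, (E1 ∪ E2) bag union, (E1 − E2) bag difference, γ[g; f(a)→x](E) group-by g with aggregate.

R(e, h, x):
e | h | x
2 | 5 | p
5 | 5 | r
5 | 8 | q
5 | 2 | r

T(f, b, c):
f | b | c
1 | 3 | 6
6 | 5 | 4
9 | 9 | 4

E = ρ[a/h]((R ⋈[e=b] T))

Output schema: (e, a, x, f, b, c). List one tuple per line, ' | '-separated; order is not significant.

Stepwise |·|:
  R → 4
  T → 3
  (R ⋈[e=b] T) → 3
  ρ[a/h]((R ⋈[e=b] T)) → 3

== RESULT ==
e | a | x | f | b | c
5 | 2 | r | 6 | 5 | 4
5 | 5 | r | 6 | 5 | 4
5 | 8 | q | 6 | 5 | 4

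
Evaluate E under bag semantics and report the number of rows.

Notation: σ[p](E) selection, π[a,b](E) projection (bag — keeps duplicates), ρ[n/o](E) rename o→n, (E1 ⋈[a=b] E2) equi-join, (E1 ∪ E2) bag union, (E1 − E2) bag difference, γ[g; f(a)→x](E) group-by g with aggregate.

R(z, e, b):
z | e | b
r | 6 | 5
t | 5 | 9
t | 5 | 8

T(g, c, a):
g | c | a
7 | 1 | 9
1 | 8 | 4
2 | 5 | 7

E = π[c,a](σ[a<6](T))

Subexpression sizes:
  T → 3
  σ[a<6](T) → 1
  π[c,a](σ[a<6](T)) → 1

|E| = 1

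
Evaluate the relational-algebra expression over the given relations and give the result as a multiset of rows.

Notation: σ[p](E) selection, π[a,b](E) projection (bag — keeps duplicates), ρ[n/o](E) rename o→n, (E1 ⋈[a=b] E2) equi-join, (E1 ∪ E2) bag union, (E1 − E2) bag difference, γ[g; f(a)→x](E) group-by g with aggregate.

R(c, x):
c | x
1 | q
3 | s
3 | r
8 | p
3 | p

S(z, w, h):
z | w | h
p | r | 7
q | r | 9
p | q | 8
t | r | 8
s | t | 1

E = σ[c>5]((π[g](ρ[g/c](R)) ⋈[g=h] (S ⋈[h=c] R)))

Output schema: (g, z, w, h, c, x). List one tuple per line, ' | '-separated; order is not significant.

Row counts bottom-up:
  R → 5
  ρ[g/c](R) → 5
  π[g](ρ[g/c](R)) → 5
  S → 5
  R → 5
  (S ⋈[h=c] R) → 3
  (π[g](ρ[g/c](R)) ⋈[g=h] (S ⋈[h=c] R)) → 3
  σ[c>5]((π[g](ρ[g/c](R)) ⋈[g=h] (S ⋈[h=c] R))) → 2

== RESULT ==
g | z | w | h | c | x
8 | p | q | 8 | 8 | p
8 | t | r | 8 | 8 | p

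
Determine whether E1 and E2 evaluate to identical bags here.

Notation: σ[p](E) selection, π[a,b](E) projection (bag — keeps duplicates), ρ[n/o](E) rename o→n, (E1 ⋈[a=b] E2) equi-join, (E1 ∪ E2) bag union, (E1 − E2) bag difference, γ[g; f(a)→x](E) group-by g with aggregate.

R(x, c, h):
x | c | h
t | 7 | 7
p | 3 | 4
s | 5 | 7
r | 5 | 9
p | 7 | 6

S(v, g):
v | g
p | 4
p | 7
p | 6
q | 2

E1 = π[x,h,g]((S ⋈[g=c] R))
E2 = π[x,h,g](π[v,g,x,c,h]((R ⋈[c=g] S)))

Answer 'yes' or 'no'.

E1 subexpression sizes:
  S → 4
  R → 5
  (S ⋈[g=c] R) → 2
  π[x,h,g]((S ⋈[g=c] R)) → 2
E2 subexpression sizes:
  R → 5
  S → 4
  (R ⋈[c=g] S) → 2
  π[v,g,x,c,h]((R ⋈[c=g] S)) → 2
  π[x,h,g](π[v,g,x,c,h]((R ⋈[c=g] S))) → 2

E1 and E2 produce the same multiset:
x | h | g
p | 6 | 7
t | 7 | 7

yes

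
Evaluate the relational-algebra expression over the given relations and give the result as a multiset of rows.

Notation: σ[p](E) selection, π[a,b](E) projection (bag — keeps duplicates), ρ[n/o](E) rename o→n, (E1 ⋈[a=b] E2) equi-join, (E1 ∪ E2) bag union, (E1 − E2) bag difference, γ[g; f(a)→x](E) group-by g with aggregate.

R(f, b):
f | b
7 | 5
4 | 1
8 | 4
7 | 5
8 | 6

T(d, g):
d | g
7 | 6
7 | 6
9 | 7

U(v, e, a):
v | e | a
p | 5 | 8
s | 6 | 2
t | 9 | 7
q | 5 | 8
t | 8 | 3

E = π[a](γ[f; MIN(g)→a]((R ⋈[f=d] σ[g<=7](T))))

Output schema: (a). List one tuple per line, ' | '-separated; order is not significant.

Per-node cardinality:
  R → 5
  T → 3
  σ[g<=7](T) → 3
  (R ⋈[f=d] σ[g<=7](T)) → 4
  γ[f; MIN(g)→a]((R ⋈[f=d] σ[g<=7](T))) → 1
  π[a](γ[f; MIN(g)→a]((R ⋈[f=d] σ[g<=7](T)))) → 1

== RESULT ==
a
6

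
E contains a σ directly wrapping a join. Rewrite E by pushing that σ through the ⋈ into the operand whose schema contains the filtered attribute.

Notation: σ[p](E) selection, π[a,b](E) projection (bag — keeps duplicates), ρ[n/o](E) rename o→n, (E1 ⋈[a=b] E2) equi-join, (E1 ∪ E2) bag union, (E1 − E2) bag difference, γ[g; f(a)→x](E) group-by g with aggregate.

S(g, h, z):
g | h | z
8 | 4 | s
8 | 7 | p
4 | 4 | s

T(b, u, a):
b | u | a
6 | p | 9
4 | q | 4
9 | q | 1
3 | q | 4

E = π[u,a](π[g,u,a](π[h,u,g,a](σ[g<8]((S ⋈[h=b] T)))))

σ filters on g, owned by the left side.
E' = π[u,a](π[g,u,a](π[h,u,g,a]((σ[g<8](S) ⋈[h=b] T))))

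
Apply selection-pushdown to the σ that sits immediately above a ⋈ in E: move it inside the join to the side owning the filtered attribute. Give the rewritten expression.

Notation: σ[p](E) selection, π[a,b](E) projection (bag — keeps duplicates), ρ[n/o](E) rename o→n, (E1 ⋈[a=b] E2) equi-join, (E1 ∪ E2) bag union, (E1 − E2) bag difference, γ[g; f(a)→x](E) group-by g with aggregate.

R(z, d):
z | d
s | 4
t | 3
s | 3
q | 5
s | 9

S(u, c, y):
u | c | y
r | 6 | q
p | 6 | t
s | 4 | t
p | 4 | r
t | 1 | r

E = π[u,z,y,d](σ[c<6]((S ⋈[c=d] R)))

σ filters on c, owned by the left side.
E' = π[u,z,y,d]((σ[c<6](S) ⋈[c=d] R))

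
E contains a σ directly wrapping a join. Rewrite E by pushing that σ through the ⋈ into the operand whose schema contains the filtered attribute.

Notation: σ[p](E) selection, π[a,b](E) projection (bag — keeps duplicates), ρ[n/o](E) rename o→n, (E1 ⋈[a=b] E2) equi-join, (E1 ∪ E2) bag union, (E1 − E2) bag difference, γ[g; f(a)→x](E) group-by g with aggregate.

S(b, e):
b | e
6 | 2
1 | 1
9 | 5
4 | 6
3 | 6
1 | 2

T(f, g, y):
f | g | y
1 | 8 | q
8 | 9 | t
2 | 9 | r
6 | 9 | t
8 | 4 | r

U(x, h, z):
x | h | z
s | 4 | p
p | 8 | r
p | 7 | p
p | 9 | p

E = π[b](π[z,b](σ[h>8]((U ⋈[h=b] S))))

σ filters on h, owned by the left side.
E' = π[b](π[z,b]((σ[h>8](U) ⋈[h=b] S)))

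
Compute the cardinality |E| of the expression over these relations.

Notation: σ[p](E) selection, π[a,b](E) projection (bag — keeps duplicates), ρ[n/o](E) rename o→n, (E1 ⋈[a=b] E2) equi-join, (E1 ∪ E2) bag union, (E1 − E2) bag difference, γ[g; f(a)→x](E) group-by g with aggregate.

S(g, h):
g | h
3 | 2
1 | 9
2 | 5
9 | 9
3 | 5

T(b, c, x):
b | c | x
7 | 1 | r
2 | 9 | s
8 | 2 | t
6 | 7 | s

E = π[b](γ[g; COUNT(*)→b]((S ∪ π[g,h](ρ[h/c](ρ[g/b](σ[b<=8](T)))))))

Row counts bottom-up:
  S → 5
  T → 4
  σ[b<=8](T) → 4
  ρ[g/b](σ[b<=8](T)) → 4
  ρ[h/c](ρ[g/b](σ[b<=8](T))) → 4
  π[g,h](ρ[h/c](ρ[g/b](σ[b<=8](T)))) → 4
  (S ∪ π[g,h](ρ[h/c](ρ[g/b](σ[b<=8](T))))) → 9
  γ[g; COUNT(*)→b]((S ∪ π[g,h](ρ[h/c](ρ[g/b](σ[b<=8](T)))))) → 7
  π[b](γ[g; COUNT(*)→b]((S ∪ π[g,h](ρ[h/c](ρ[g/b](σ[b<=8](T))))))) → 7

|E| = 7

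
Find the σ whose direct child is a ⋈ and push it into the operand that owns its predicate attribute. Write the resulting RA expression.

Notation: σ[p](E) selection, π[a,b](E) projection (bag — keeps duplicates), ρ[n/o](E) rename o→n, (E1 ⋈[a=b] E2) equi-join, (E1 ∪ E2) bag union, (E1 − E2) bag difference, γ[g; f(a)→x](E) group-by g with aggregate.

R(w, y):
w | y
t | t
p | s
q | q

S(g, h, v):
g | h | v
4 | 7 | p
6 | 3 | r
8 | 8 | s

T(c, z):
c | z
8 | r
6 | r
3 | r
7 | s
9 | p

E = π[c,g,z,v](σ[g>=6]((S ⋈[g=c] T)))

σ filters on g, owned by the left side.
E' = π[c,g,z,v]((σ[g>=6](S) ⋈[g=c] T))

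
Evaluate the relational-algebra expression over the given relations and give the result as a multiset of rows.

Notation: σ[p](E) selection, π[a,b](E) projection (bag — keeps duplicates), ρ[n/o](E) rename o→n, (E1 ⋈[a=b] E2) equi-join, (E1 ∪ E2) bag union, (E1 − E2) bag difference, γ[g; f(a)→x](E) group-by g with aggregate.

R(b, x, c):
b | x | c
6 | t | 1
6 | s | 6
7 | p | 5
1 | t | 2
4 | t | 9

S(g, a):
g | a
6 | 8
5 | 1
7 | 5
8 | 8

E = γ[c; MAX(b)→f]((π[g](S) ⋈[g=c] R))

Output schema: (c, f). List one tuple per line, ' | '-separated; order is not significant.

Per-node cardinality:
  S → 4
  π[g](S) → 4
  R → 5
  (π[g](S) ⋈[g=c] R) → 2
  γ[c; MAX(b)→f]((π[g](S) ⋈[g=c] R)) → 2

== RESULT ==
c | f
5 | 7
6 | 6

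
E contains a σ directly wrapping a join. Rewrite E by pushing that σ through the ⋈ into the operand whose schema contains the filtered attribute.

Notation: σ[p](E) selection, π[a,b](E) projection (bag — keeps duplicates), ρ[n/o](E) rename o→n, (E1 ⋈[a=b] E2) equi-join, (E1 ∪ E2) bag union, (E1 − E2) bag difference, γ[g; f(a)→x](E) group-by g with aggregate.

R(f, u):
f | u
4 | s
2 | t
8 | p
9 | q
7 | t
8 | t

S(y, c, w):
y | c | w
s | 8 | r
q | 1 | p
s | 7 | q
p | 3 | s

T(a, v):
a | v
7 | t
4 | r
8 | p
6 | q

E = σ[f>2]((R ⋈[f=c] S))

σ filters on f, owned by the left side.
E' = (σ[f>2](R) ⋈[f=c] S)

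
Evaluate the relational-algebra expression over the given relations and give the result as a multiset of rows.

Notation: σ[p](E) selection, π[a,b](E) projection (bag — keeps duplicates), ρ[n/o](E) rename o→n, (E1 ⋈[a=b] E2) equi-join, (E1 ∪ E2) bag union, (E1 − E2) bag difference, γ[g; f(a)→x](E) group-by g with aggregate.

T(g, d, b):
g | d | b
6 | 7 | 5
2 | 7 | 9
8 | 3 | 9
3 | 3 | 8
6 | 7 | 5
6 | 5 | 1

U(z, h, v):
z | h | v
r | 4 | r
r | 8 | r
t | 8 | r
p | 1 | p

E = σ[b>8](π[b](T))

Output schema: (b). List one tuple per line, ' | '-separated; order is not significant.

Stepwise |·|:
  T → 6
  π[b](T) → 6
  σ[b>8](π[b](T)) → 2

== RESULT ==
b
9
9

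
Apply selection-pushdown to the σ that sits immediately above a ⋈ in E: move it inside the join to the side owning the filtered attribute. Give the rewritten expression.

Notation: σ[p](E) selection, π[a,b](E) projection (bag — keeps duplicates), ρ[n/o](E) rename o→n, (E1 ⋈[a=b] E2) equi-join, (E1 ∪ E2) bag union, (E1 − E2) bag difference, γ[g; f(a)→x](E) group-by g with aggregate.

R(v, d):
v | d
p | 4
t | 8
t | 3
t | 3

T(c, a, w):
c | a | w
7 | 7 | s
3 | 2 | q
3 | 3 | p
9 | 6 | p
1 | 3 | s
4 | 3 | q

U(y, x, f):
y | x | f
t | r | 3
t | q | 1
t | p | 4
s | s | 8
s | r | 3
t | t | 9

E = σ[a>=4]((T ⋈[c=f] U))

σ filters on a, owned by the left side.
E' = (σ[a>=4](T) ⋈[c=f] U)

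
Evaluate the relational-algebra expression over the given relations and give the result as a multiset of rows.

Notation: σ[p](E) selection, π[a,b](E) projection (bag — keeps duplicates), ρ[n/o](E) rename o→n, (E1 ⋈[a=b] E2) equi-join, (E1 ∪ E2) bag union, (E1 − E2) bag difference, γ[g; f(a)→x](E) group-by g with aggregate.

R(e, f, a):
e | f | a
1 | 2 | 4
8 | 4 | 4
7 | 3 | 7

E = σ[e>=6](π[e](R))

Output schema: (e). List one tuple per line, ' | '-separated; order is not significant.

Subexpression sizes:
  R → 3
  π[e](R) → 3
  σ[e>=6](π[e](R)) → 2

== RESULT ==
e
7
8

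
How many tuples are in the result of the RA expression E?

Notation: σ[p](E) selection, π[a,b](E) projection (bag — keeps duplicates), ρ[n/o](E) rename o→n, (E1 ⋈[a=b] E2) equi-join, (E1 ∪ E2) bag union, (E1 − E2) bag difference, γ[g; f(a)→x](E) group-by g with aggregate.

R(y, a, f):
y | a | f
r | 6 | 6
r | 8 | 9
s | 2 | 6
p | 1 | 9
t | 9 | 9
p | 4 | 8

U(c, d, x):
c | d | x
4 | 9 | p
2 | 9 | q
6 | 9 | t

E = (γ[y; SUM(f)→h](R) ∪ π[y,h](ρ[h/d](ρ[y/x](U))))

Per-node cardinality:
  R → 6
  γ[y; SUM(f)→h](R) → 4
  U → 3
  ρ[y/x](U) → 3
  ρ[h/d](ρ[y/x](U)) → 3
  π[y,h](ρ[h/d](ρ[y/x](U))) → 3
  (γ[y; SUM(f)→h](R) ∪ π[y,h](ρ[h/d](ρ[y/x](U)))) → 7

|E| = 7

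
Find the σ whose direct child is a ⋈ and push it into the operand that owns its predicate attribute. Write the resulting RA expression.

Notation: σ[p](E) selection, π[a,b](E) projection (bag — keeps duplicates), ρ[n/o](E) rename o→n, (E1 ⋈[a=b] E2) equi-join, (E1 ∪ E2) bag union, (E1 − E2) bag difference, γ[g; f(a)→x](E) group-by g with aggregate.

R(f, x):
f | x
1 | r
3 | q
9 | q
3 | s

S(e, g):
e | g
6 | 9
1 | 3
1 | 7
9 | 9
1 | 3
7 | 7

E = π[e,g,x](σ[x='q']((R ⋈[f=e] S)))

σ filters on x, owned by the left side.
E' = π[e,g,x]((σ[x='q'](R) ⋈[f=e] S))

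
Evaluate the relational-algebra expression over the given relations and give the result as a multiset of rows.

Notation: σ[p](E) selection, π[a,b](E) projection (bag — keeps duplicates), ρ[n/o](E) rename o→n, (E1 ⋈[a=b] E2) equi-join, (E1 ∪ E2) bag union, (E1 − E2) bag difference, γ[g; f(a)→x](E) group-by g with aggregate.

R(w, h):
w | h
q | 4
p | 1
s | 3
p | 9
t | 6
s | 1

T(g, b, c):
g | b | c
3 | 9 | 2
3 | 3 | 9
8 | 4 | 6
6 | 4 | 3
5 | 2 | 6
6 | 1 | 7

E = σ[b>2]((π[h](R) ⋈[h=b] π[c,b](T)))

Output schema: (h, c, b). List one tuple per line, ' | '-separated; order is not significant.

Subexpression sizes:
  R → 6
  π[h](R) → 6
  T → 6
  π[c,b](T) → 6
  (π[h](R) ⋈[h=b] π[c,b](T)) → 6
  σ[b>2]((π[h](R) ⋈[h=b] π[c,b](T))) → 4

== RESULT ==
h | c | b
3 | 9 | 3
4 | 3 | 4
4 | 6 | 4
9 | 2 | 9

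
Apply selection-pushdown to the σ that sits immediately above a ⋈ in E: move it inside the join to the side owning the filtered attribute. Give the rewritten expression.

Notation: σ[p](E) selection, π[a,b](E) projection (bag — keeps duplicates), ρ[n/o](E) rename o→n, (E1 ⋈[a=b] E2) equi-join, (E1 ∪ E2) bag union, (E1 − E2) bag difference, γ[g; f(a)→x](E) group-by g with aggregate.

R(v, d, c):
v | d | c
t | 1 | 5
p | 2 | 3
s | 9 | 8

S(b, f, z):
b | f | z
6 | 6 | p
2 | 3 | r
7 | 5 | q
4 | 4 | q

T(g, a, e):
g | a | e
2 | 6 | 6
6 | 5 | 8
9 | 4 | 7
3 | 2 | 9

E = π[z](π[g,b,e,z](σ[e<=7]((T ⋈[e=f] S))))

σ filters on e, owned by the left side.
E' = π[z](π[g,b,e,z]((σ[e<=7](T) ⋈[e=f] S)))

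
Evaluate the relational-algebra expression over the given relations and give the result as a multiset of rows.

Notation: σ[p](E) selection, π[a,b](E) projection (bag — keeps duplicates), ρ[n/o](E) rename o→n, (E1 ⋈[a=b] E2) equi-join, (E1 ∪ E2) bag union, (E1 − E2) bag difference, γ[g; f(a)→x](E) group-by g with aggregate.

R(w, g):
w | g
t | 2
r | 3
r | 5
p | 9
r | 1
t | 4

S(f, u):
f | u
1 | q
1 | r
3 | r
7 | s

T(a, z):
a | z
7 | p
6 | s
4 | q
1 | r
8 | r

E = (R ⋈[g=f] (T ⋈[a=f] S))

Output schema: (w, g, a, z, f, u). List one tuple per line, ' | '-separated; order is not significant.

Subexpression sizes:
  R → 6
  T → 5
  S → 4
  (T ⋈[a=f] S) → 3
  (R ⋈[g=f] (T ⋈[a=f] S)) → 2

== RESULT ==
w | g | a | z | f | u
r | 1 | 1 | r | 1 | q
r | 1 | 1 | r | 1 | r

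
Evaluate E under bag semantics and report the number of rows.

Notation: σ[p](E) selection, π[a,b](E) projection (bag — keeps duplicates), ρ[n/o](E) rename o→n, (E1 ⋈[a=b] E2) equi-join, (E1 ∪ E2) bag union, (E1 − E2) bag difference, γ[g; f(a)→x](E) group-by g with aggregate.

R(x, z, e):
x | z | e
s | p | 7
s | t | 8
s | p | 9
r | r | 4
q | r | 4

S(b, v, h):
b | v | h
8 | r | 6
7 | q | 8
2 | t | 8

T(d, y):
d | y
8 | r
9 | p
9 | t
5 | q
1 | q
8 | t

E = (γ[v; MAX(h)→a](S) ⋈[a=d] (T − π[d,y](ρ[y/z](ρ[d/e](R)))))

Stepwise |·|:
  S → 3
  γ[v; MAX(h)→a](S) → 3
  T → 6
  R → 5
  ρ[d/e](R) → 5
  ρ[y/z](ρ[d/e](R)) → 5
  π[d,y](ρ[y/z](ρ[d/e](R))) → 5
  (T − π[d,y](ρ[y/z](ρ[d/e](R)))) → 4
  (γ[v; MAX(h)→a](S) ⋈[a=d] (T − π[d,y](ρ[y/z](ρ[d/e](R))))) → 2

|E| = 2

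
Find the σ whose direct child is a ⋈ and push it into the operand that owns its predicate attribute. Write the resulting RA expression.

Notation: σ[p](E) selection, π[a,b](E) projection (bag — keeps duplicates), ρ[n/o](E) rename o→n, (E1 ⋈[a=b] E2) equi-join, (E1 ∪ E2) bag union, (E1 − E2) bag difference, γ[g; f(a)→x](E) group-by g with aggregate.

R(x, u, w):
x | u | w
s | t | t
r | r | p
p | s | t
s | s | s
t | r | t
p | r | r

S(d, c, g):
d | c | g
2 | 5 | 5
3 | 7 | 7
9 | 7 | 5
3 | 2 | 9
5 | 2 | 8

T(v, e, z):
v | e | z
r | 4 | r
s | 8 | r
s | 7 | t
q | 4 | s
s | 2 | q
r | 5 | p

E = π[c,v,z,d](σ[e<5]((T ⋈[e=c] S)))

σ filters on e, owned by the left side.
E' = π[c,v,z,d]((σ[e<5](T) ⋈[e=c] S))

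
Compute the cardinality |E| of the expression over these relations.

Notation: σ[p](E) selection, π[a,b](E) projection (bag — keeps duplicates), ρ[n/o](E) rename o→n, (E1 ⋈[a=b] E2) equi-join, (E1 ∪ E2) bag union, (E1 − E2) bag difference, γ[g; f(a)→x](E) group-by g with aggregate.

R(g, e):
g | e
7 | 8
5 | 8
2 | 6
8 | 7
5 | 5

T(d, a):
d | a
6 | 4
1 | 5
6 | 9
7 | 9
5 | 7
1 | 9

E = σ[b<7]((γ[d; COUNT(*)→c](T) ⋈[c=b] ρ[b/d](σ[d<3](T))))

Per-node cardinality:
  T → 6
  γ[d; COUNT(*)→c](T) → 4
  T → 6
  σ[d<3](T) → 2
  ρ[b/d](σ[d<3](T)) → 2
  (γ[d; COUNT(*)→c](T) ⋈[c=b] ρ[b/d](σ[d<3](T))) → 4
  σ[b<7]((γ[d; COUNT(*)→c](T) ⋈[c=b] ρ[b/d](σ[d<3](T)))) → 4

|E| = 4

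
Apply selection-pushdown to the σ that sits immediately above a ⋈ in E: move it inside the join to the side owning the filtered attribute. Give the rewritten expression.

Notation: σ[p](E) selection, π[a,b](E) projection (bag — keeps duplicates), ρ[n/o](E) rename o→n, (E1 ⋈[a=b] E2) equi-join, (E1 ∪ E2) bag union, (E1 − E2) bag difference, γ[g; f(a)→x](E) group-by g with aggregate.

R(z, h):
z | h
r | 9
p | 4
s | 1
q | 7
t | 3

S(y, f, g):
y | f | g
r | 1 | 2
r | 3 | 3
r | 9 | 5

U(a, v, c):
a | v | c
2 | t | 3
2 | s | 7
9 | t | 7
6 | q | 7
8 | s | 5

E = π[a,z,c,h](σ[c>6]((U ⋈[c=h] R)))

σ filters on c, owned by the left side.
E' = π[a,z,c,h]((σ[c>6](U) ⋈[c=h] R))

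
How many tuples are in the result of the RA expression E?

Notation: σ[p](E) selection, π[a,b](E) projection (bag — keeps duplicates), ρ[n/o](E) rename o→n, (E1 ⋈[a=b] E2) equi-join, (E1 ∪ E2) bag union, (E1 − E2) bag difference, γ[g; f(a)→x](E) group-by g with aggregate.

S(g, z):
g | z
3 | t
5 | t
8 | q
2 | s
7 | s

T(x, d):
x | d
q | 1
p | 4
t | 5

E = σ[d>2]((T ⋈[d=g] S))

Subexpression sizes:
  T → 3
  S → 5
  (T ⋈[d=g] S) → 1
  σ[d>2]((T ⋈[d=g] S)) → 1

|E| = 1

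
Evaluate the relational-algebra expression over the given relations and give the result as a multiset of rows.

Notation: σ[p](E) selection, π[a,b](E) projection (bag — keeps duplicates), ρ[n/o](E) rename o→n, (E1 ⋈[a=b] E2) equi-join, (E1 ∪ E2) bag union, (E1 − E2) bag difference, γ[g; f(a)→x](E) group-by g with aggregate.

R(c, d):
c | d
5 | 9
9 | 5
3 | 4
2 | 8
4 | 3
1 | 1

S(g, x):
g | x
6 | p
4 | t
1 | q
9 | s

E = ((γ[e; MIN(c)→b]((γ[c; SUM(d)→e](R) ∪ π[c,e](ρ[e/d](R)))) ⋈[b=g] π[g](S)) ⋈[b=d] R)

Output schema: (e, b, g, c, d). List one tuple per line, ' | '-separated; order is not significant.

Subexpression sizes:
  R → 6
  γ[c; SUM(d)→e](R) → 6
  R → 6
  ρ[e/d](R) → 6
  π[c,e](ρ[e/d](R)) → 6
  (γ[c; SUM(d)→e](R) ∪ π[c,e](ρ[e/d](R))) → 12
  γ[e; MIN(c)→b]((γ[c; SUM(d)→e](R) ∪ π[c,e](ρ[e/d](R)))) → 6
  S → 4
  π[g](S) → 4
  (γ[e; MIN(c)→b]((γ[c; SUM(d)→e](R) ∪ π[c,e](ρ[e/d](R)))) ⋈[b=g] π[g](S)) → 3
  R → 6
  ((γ[e; MIN(c)→b]((γ[c; SUM(d)→e](R) ∪ π[c,e](ρ[e/d](R)))) ⋈[b=g] π[g](S)) ⋈[b=d] R) → 3

== RESULT ==
e | b | g | c | d
1 | 1 | 1 | 1 | 1
3 | 4 | 4 | 3 | 4
5 | 9 | 9 | 5 | 9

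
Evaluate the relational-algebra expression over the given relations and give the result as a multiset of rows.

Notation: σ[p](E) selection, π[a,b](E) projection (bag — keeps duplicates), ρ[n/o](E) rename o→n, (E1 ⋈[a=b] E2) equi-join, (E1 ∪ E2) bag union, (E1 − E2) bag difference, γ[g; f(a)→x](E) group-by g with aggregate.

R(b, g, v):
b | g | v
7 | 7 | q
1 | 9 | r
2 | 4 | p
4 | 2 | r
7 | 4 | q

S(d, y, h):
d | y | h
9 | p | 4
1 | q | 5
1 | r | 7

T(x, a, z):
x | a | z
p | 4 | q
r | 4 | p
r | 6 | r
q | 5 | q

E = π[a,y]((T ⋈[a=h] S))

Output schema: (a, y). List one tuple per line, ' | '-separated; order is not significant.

Stepwise |·|:
  T → 4
  S → 3
  (T ⋈[a=h] S) → 3
  π[a,y]((T ⋈[a=h] S)) → 3

== RESULT ==
a | y
4 | p
4 | p
5 | q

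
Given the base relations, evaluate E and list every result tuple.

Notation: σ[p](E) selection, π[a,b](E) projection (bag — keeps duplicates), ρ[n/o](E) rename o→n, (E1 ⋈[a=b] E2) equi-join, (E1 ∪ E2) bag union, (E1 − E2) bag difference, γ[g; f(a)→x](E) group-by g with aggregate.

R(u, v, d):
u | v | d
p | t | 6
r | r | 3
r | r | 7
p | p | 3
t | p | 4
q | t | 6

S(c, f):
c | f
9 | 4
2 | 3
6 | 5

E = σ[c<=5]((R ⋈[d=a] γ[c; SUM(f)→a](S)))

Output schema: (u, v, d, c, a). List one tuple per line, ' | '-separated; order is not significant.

Subexpression sizes:
  R → 6
  S → 3
  γ[c; SUM(f)→a](S) → 3
  (R ⋈[d=a] γ[c; SUM(f)→a](S)) → 3
  σ[c<=5]((R ⋈[d=a] γ[c; SUM(f)→a](S))) → 2

== RESULT ==
u | v | d | c | a
p | p | 3 | 2 | 3
r | r | 3 | 2 | 3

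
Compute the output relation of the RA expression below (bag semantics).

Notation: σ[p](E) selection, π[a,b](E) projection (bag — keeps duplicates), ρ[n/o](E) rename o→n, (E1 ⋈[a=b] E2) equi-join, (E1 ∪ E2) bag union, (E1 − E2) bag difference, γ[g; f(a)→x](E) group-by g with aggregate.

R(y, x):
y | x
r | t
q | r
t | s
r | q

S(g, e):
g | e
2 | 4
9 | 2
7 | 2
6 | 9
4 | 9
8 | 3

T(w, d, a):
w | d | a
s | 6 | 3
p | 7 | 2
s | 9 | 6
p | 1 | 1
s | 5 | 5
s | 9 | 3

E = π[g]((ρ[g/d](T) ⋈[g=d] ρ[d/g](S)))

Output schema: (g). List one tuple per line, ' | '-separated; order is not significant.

Subexpression sizes:
  T → 6
  ρ[g/d](T) → 6
  S → 6
  ρ[d/g](S) → 6
  (ρ[g/d](T) ⋈[g=d] ρ[d/g](S)) → 4
  π[g]((ρ[g/d](T) ⋈[g=d] ρ[d/g](S))) → 4

== RESULT ==
g
6
7
9
9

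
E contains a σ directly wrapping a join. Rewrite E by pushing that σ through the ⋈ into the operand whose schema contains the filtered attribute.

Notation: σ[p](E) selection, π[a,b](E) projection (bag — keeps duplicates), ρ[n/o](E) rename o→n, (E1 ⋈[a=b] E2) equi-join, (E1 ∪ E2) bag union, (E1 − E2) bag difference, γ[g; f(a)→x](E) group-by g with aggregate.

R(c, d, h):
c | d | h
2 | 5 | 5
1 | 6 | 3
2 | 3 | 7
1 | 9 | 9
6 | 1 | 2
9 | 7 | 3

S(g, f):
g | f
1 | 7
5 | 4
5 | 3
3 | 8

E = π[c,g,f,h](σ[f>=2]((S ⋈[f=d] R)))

σ filters on f, owned by the left side.
E' = π[c,g,f,h]((σ[f>=2](S) ⋈[f=d] R))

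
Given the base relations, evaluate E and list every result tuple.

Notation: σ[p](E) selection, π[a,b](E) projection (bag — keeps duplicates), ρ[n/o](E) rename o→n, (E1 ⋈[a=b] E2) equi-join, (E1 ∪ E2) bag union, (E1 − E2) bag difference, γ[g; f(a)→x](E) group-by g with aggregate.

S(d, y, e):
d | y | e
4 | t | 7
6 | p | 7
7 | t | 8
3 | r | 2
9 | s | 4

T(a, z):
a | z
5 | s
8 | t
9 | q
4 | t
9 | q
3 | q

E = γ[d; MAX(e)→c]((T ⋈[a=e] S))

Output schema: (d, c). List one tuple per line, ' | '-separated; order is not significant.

Row counts bottom-up:
  T → 6
  S → 5
  (T ⋈[a=e] S) → 2
  γ[d; MAX(e)→c]((T ⋈[a=e] S)) → 2

== RESULT ==
d | c
7 | 8
9 | 4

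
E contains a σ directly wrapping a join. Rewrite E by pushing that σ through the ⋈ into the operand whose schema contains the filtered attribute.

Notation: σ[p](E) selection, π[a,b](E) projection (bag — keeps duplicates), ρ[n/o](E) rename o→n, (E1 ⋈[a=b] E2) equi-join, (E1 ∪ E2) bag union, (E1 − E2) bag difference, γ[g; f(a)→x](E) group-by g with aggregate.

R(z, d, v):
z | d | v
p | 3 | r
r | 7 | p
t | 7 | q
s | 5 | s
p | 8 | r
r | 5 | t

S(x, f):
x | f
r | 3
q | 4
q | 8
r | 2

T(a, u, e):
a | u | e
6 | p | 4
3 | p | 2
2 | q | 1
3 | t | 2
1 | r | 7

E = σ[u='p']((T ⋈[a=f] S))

σ filters on u, owned by the left side.
E' = (σ[u='p'](T) ⋈[a=f] S)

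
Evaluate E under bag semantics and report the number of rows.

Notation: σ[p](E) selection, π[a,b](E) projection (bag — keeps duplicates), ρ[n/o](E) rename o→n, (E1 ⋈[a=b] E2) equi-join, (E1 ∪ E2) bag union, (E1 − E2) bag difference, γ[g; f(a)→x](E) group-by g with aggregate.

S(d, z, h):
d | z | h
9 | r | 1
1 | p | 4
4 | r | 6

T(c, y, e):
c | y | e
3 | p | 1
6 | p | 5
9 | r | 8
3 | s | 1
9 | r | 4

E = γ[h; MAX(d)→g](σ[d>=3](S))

Stepwise |·|:
  S → 3
  σ[d>=3](S) → 2
  γ[h; MAX(d)→g](σ[d>=3](S)) → 2

|E| = 2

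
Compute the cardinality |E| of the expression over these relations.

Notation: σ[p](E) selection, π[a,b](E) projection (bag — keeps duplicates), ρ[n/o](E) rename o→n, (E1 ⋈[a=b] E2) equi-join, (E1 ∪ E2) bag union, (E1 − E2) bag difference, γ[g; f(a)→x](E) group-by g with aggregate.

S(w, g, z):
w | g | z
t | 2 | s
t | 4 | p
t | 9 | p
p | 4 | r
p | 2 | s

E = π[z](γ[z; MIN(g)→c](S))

Row counts bottom-up:
  S → 5
  γ[z; MIN(g)→c](S) → 3
  π[z](γ[z; MIN(g)→c](S)) → 3

|E| = 3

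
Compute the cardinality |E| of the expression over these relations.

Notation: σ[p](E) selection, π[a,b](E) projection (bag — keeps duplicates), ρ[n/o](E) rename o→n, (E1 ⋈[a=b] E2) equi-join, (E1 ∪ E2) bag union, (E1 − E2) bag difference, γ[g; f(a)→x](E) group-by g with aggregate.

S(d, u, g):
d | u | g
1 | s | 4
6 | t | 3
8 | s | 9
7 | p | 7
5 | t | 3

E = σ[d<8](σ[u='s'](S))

Per-node cardinality:
  S → 5
  σ[u='s'](S) → 2
  σ[d<8](σ[u='s'](S)) → 1

|E| = 1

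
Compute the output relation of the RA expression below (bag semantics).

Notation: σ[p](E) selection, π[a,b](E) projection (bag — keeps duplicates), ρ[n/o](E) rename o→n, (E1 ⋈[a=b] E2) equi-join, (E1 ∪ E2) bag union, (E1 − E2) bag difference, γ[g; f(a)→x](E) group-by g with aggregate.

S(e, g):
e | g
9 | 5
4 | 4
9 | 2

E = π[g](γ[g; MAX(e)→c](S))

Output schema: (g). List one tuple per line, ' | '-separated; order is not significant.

Per-node cardinality:
  S → 3
  γ[g; MAX(e)→c](S) → 3
  π[g](γ[g; MAX(e)→c](S)) → 3

== RESULT ==
g
2
4
5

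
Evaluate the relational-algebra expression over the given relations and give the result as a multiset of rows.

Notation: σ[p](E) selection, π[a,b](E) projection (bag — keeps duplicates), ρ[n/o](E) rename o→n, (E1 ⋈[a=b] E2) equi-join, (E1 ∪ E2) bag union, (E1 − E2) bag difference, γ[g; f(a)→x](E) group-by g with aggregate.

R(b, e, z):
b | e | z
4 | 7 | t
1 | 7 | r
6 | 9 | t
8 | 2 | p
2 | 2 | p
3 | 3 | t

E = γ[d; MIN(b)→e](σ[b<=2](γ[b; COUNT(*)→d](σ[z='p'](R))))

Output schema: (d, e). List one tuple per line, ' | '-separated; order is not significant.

Per-node cardinality:
  R → 6
  σ[z='p'](R) → 2
  γ[b; COUNT(*)→d](σ[z='p'](R)) → 2
  σ[b<=2](γ[b; COUNT(*)→d](σ[z='p'](R))) → 1
  γ[d; MIN(b)→e](σ[b<=2](γ[b; COUNT(*)→d](σ[z='p'](R)))) → 1

== RESULT ==
d | e
1 | 2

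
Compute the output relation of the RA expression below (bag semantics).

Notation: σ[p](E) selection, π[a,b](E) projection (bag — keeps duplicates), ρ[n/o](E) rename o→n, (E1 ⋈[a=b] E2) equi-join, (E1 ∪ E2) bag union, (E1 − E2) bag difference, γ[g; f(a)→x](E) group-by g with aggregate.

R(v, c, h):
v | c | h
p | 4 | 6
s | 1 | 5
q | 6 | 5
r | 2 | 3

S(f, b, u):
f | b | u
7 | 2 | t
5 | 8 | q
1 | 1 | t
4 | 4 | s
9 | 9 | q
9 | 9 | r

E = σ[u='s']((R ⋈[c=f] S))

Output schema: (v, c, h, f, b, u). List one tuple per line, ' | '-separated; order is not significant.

Stepwise |·|:
  R → 4
  S → 6
  (R ⋈[c=f] S) → 2
  σ[u='s']((R ⋈[c=f] S)) → 1

== RESULT ==
v | c | h | f | b | u
p | 4 | 6 | 4 | 4 | s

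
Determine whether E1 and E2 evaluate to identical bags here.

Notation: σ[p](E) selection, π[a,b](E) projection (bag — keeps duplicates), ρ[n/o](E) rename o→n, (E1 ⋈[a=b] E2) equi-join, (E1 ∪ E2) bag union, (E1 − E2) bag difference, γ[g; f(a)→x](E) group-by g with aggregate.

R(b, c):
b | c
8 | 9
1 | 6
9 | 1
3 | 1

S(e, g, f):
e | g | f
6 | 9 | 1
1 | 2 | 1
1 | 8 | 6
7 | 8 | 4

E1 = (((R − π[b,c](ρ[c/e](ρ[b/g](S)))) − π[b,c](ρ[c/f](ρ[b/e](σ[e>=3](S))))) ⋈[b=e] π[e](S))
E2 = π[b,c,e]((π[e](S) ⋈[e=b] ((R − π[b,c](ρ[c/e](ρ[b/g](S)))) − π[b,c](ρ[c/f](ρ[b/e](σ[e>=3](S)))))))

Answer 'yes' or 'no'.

E1 subexpression sizes:
  R → 4
  S → 4
  ρ[b/g](S) → 4
  ρ[c/e](ρ[b/g](S)) → 4
  π[b,c](ρ[c/e](ρ[b/g](S))) → 4
  (R − π[b,c](ρ[c/e](ρ[b/g](S)))) → 4
  S → 4
  σ[e>=3](S) → 2
  ρ[b/e](σ[e>=3](S)) → 2
  ρ[c/f](ρ[b/e](σ[e>=3](S))) → 2
  π[b,c](ρ[c/f](ρ[b/e](σ[e>=3](S)))) → 2
  ((R − π[b,c](ρ[c/e](ρ[b/g](S)))) − π[b,c](ρ[c/f](ρ[b/e](σ[e>=3](S))))) → 4
  S → 4
  π[e](S) → 4
  (((R − π[b,c](ρ[c/e](ρ[b/g](S)))) − π[b,c](ρ[c/f](ρ[b/e](σ[e>=3](S))))) ⋈[b=e] π[e](S)) → 2
E2 subexpression sizes:
  S → 4
  π[e](S) → 4
  R → 4
  S → 4
  ρ[b/g](S) → 4
  ρ[c/e](ρ[b/g](S)) → 4
  π[b,c](ρ[c/e](ρ[b/g](S))) → 4
  (R − π[b,c](ρ[c/e](ρ[b/g](S)))) → 4
  S → 4
  σ[e>=3](S) → 2
  ρ[b/e](σ[e>=3](S)) → 2
  ρ[c/f](ρ[b/e](σ[e>=3](S))) → 2
  π[b,c](ρ[c/f](ρ[b/e](σ[e>=3](S)))) → 2
  ((R − π[b,c](ρ[c/e](ρ[b/g](S)))) − π[b,c](ρ[c/f](ρ[b/e](σ[e>=3](S))))) → 4
  (π[e](S) ⋈[e=b] ((R − π[b,c](ρ[c/e](ρ[b/g](S)))) − π[b,c](ρ[c/f](ρ[b/e](σ[e>=3](S)))))) → 2
  π[b,c,e]((π[e](S) ⋈[e=b] ((R − π[b,c](ρ[c/e](ρ[b/g](S)))) − π[b,c](ρ[c/f](ρ[b/e](σ[e>=3](S))))))) → 2

E1 and E2 produce the same multiset:
b | c | e
1 | 6 | 1
1 | 6 | 1

yes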